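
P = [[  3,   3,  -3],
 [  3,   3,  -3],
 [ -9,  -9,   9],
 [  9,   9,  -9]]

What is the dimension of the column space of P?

Row reduce to echelon form.
R2 ← R2 − R1: [0, 0, 0]
R3 ← R3 + (3)·R1: [0, 0, 0]
R4 ← R4 − (3)·R1: [0, 0, 0]
Echelon form has 1 nonzero row, so rank(P) = 1.
The column space has dimension equal to the rank: 1.

1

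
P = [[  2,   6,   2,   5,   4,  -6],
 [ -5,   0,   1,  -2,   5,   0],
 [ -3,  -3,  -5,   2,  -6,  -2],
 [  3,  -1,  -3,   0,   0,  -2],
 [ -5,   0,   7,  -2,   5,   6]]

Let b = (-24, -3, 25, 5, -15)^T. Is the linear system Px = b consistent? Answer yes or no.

yes

Row reduce the augmented matrix [P | b].
R2 ← R2 + (5/2)·R1: [0, 15, 6, 21/2, 15, -15, -63]
R3 ← R3 + (3/2)·R1: [0, 6, -2, 19/2, 0, -11, -11]
R4 ← R4 − (3/2)·R1: [0, -10, -6, -15/2, -6, 7, 41]
R5 ← R5 + (5/2)·R1: [0, 15, 12, 21/2, 15, -9, -75]
R3 ← R3 − (2/5)·R2: [0, 0, -22/5, 53/10, -6, -5, 71/5]
R4 ← R4 + (2/3)·R2: [0, 0, -2, -1/2, 4, -3, -1]
R5 ← R5 − R2: [0, 0, 6, 0, 0, 6, -12]
R4 ← R4 − (5/11)·R3: [0, 0, 0, -32/11, 74/11, -8/11, -82/11]
R5 ← R5 + (15/11)·R3: [0, 0, 0, 159/22, -90/11, -9/11, 81/11]
R5 ← R5 + (159/64)·R4: [0, 0, 0, 0, 273/32, -21/8, -357/32]
The echelon form has 5 nonzero rows, and every pivot lies in the first 6 columns, so rank(P) = rank([P|b]) = 5.
The system is consistent.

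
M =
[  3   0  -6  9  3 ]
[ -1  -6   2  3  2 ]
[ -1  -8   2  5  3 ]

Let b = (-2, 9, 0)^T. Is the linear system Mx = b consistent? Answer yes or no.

Row reduce the augmented matrix [M | b].
R2 ← R2 + (1/3)·R1: [0, -6, 0, 6, 3, 25/3]
R3 ← R3 + (1/3)·R1: [0, -8, 0, 8, 4, -2/3]
R3 ← R3 − (4/3)·R2: [0, 0, 0, 0, 0, -106/9]
The echelon form has 3 nonzero rows; the last pivot sits in the augmented column, so rank(M) = 2 but rank([M|b]) = 3.
Since the ranks differ, the system is inconsistent.

no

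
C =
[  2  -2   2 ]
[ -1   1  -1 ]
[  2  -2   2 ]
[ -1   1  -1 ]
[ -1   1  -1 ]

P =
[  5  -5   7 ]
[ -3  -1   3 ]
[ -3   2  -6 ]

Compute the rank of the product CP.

1

First compute CP:
[[ 10,  -4,  -4],
 [ -5,   2,   2],
 [ 10,  -4,  -4],
 [ -5,   2,   2],
 [ -5,   2,   2]]
Now row reduce the product.
R2 ← R2 + (1/2)·R1: [0, 0, 0]
R3 ← R3 − R1: [0, 0, 0]
R4 ← R4 + (1/2)·R1: [0, 0, 0]
R5 ← R5 + (1/2)·R1: [0, 0, 0]
1 nonzero row, so rank(CP) = 1.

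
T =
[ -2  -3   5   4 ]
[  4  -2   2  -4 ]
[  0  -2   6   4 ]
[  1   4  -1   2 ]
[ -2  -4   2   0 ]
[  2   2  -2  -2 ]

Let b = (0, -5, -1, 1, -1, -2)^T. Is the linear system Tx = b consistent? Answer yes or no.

Row reduce the augmented matrix [T | b].
R2 ← R2 + (2)·R1: [0, -8, 12, 4, -5]
R4 ← R4 + (1/2)·R1: [0, 5/2, 3/2, 4, 1]
R5 ← R5 − R1: [0, -1, -3, -4, -1]
R6 ← R6 + R1: [0, -1, 3, 2, -2]
R3 ← R3 − (1/4)·R2: [0, 0, 3, 3, 1/4]
R4 ← R4 + (5/16)·R2: [0, 0, 21/4, 21/4, -9/16]
R5 ← R5 − (1/8)·R2: [0, 0, -9/2, -9/2, -3/8]
R6 ← R6 − (1/8)·R2: [0, 0, 3/2, 3/2, -11/8]
R4 ← R4 − (7/4)·R3: [0, 0, 0, 0, -1]
R5 ← R5 + (3/2)·R3: [0, 0, 0, 0, 0]
R6 ← R6 − (1/2)·R3: [0, 0, 0, 0, -3/2]
R6 ← R6 − (3/2)·R4: [0, 0, 0, 0, 0]
The echelon form has 4 nonzero rows; the last pivot sits in the augmented column, so rank(T) = 3 but rank([T|b]) = 4.
Since the ranks differ, the system is inconsistent.

no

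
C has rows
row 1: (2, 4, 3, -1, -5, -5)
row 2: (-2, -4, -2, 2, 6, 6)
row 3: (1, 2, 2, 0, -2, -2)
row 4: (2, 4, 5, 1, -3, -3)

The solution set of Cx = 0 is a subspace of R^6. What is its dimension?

Row reduce to echelon form.
R2 ← R2 + R1: [0, 0, 1, 1, 1, 1]
R3 ← R3 − (1/2)·R1: [0, 0, 1/2, 1/2, 1/2, 1/2]
R4 ← R4 − R1: [0, 0, 2, 2, 2, 2]
R3 ← R3 − (1/2)·R2: [0, 0, 0, 0, 0, 0]
R4 ← R4 − (2)·R2: [0, 0, 0, 0, 0, 0]
2 nonzero rows, so rank(C) = 2.
C has 6 columns; by rank–nullity, nullity = 6 − 2 = 4.

4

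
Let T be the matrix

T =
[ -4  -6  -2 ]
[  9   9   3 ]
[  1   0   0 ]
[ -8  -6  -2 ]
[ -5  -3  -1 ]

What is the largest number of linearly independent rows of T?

Row reduce to echelon form.
R2 ← R2 + (9/4)·R1: [0, -9/2, -3/2]
R3 ← R3 + (1/4)·R1: [0, -3/2, -1/2]
R4 ← R4 − (2)·R1: [0, 6, 2]
R5 ← R5 − (5/4)·R1: [0, 9/2, 3/2]
R3 ← R3 − (1/3)·R2: [0, 0, 0]
R4 ← R4 + (4/3)·R2: [0, 0, 0]
R5 ← R5 + R2: [0, 0, 0]
Echelon form has 2 nonzero rows, so rank(T) = 2.
The rank gives the maximum number of linearly independent rows: 2.

2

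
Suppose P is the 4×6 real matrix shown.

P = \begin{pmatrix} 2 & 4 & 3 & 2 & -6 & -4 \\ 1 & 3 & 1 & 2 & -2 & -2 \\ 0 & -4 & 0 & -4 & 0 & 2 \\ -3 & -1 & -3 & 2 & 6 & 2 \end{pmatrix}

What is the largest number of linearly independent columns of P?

3

Row reduce to echelon form.
R2 ← R2 − (1/2)·R1: [0, 1, -1/2, 1, 1, 0]
R4 ← R4 + (3/2)·R1: [0, 5, 3/2, 5, -3, -4]
R3 ← R3 + (4)·R2: [0, 0, -2, 0, 4, 2]
R4 ← R4 − (5)·R2: [0, 0, 4, 0, -8, -4]
R4 ← R4 + (2)·R3: [0, 0, 0, 0, 0, 0]
Echelon form has 3 nonzero rows, so rank(P) = 3.
The rank gives the maximum number of linearly independent columns: 3.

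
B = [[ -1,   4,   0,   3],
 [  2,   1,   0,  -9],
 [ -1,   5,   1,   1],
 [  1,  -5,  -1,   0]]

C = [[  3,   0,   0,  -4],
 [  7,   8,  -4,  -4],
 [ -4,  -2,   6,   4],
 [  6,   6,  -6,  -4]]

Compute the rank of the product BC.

3

First compute BC:
[[ 43,  50, -34, -24],
 [-41, -46,  50,  24],
 [ 34,  44, -20, -16],
 [-28, -38,  14,  12]]
Now row reduce the product.
R2 ← R2 + (41/43)·R1: [0, 72/43, 756/43, 48/43]
R3 ← R3 − (34/43)·R1: [0, 192/43, 296/43, 128/43]
R4 ← R4 + (28/43)·R1: [0, -234/43, -350/43, -156/43]
R3 ← R3 − (8/3)·R2: [0, 0, -40, 0]
R4 ← R4 + (13/4)·R2: [0, 0, 49, 0]
R4 ← R4 + (49/40)·R3: [0, 0, 0, 0]
3 nonzero rows, so rank(BC) = 3.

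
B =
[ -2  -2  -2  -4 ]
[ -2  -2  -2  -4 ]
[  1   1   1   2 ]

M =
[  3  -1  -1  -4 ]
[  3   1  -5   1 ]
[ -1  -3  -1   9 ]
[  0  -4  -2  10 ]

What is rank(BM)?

First compute BM:
[[-10,  22,  22, -52],
 [-10,  22,  22, -52],
 [  5, -11, -11,  26]]
Now row reduce the product.
R2 ← R2 − R1: [0, 0, 0, 0]
R3 ← R3 + (1/2)·R1: [0, 0, 0, 0]
1 nonzero row, so rank(BM) = 1.

1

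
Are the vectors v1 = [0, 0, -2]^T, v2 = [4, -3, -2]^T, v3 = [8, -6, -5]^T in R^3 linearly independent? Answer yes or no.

no

Form the matrix with these vectors as rows and row reduce.
Swap R1 ↔ R2
R3 ← R3 − (2)·R1: [0, 0, -1]
R3 ← R3 − (1/2)·R2: [0, 0, 0]
2 nonzero rows, so the 3 vectors span a space of dimension 2.
Since 2 < 3, the vectors are linearly dependent.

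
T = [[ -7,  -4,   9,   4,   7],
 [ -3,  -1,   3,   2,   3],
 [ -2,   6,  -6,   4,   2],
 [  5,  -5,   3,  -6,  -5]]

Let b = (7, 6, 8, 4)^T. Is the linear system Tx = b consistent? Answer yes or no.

Row reduce the augmented matrix [T | b].
R2 ← R2 − (3/7)·R1: [0, 5/7, -6/7, 2/7, 0, 3]
R3 ← R3 − (2/7)·R1: [0, 50/7, -60/7, 20/7, 0, 6]
R4 ← R4 + (5/7)·R1: [0, -55/7, 66/7, -22/7, 0, 9]
R3 ← R3 − (10)·R2: [0, 0, 0, 0, 0, -24]
R4 ← R4 + (11)·R2: [0, 0, 0, 0, 0, 42]
R4 ← R4 + (7/4)·R3: [0, 0, 0, 0, 0, 0]
The echelon form has 3 nonzero rows; the last pivot sits in the augmented column, so rank(T) = 2 but rank([T|b]) = 3.
Since the ranks differ, the system is inconsistent.

no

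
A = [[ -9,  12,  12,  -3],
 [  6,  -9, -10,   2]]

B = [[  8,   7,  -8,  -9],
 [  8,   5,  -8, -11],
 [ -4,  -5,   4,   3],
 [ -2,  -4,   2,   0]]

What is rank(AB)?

First compute AB:
[[-18, -51,  18, -15],
 [ 12,  39, -12,  15]]
Now row reduce the product.
R2 ← R2 + (2/3)·R1: [0, 5, 0, 5]
2 nonzero rows, so rank(AB) = 2.

2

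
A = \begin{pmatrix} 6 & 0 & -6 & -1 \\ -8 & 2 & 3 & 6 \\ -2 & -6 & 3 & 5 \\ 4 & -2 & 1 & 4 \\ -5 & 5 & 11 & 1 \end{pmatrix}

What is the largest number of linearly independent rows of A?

4

Row reduce to echelon form.
R2 ← R2 + (4/3)·R1: [0, 2, -5, 14/3]
R3 ← R3 + (1/3)·R1: [0, -6, 1, 14/3]
R4 ← R4 − (2/3)·R1: [0, -2, 5, 14/3]
R5 ← R5 + (5/6)·R1: [0, 5, 6, 1/6]
R3 ← R3 + (3)·R2: [0, 0, -14, 56/3]
R4 ← R4 + R2: [0, 0, 0, 28/3]
R5 ← R5 − (5/2)·R2: [0, 0, 37/2, -23/2]
R5 ← R5 + (37/28)·R3: [0, 0, 0, 79/6]
R5 ← R5 − (79/56)·R4: [0, 0, 0, 0]
Echelon form has 4 nonzero rows, so rank(A) = 4.
The rank gives the maximum number of linearly independent rows: 4.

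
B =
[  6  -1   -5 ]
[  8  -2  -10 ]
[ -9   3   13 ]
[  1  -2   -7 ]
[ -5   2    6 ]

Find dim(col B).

Row reduce to echelon form.
R2 ← R2 − (4/3)·R1: [0, -2/3, -10/3]
R3 ← R3 + (3/2)·R1: [0, 3/2, 11/2]
R4 ← R4 − (1/6)·R1: [0, -11/6, -37/6]
R5 ← R5 + (5/6)·R1: [0, 7/6, 11/6]
R3 ← R3 + (9/4)·R2: [0, 0, -2]
R4 ← R4 − (11/4)·R2: [0, 0, 3]
R5 ← R5 + (7/4)·R2: [0, 0, -4]
R4 ← R4 + (3/2)·R3: [0, 0, 0]
R5 ← R5 − (2)·R3: [0, 0, 0]
Echelon form has 3 nonzero rows, so rank(B) = 3.
The column space has dimension equal to the rank: 3.

3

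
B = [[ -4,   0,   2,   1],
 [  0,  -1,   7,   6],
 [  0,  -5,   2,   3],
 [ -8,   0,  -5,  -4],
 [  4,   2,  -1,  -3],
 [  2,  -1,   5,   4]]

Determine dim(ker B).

Row reduce to echelon form.
R4 ← R4 − (2)·R1: [0, 0, -9, -6]
R5 ← R5 + R1: [0, 2, 1, -2]
R6 ← R6 + (1/2)·R1: [0, -1, 6, 9/2]
R3 ← R3 − (5)·R2: [0, 0, -33, -27]
R5 ← R5 + (2)·R2: [0, 0, 15, 10]
R6 ← R6 − R2: [0, 0, -1, -3/2]
R4 ← R4 − (3/11)·R3: [0, 0, 0, 15/11]
R5 ← R5 + (5/11)·R3: [0, 0, 0, -25/11]
R6 ← R6 − (1/33)·R3: [0, 0, 0, -15/22]
R5 ← R5 + (5/3)·R4: [0, 0, 0, 0]
R6 ← R6 + (1/2)·R4: [0, 0, 0, 0]
4 nonzero rows, so rank(B) = 4.
B has 4 columns; by rank–nullity, nullity = 4 − 4 = 0.

0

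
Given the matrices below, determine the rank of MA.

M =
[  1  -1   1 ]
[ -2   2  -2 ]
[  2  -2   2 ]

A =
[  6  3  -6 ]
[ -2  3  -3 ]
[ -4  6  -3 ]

First compute MA:
[[  4,   6,  -6],
 [ -8, -12,  12],
 [  8,  12, -12]]
Now row reduce the product.
R2 ← R2 + (2)·R1: [0, 0, 0]
R3 ← R3 − (2)·R1: [0, 0, 0]
1 nonzero row, so rank(MA) = 1.

1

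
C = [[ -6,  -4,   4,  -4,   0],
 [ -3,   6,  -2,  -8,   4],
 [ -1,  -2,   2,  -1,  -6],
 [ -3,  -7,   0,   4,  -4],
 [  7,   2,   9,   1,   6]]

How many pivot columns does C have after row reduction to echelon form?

Row reduce to echelon form.
R2 ← R2 − (1/2)·R1: [0, 8, -4, -6, 4]
R3 ← R3 − (1/6)·R1: [0, -4/3, 4/3, -1/3, -6]
R4 ← R4 − (1/2)·R1: [0, -5, -2, 6, -4]
R5 ← R5 + (7/6)·R1: [0, -8/3, 41/3, -11/3, 6]
R3 ← R3 + (1/6)·R2: [0, 0, 2/3, -4/3, -16/3]
R4 ← R4 + (5/8)·R2: [0, 0, -9/2, 9/4, -3/2]
R5 ← R5 + (1/3)·R2: [0, 0, 37/3, -17/3, 22/3]
R4 ← R4 + (27/4)·R3: [0, 0, 0, -27/4, -75/2]
R5 ← R5 − (37/2)·R3: [0, 0, 0, 19, 106]
R5 ← R5 + (76/27)·R4: [0, 0, 0, 0, 4/9]
Echelon form has 5 nonzero rows, so rank(C) = 5.
Each nonzero row contributes one pivot column: 5 pivot columns.

5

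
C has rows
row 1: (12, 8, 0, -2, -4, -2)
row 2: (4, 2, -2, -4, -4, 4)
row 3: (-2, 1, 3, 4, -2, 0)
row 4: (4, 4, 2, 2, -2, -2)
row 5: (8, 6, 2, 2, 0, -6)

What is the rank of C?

Row reduce to echelon form.
R2 ← R2 − (1/3)·R1: [0, -2/3, -2, -10/3, -8/3, 14/3]
R3 ← R3 + (1/6)·R1: [0, 7/3, 3, 11/3, -8/3, -1/3]
R4 ← R4 − (1/3)·R1: [0, 4/3, 2, 8/3, -2/3, -4/3]
R5 ← R5 − (2/3)·R1: [0, 2/3, 2, 10/3, 8/3, -14/3]
R3 ← R3 + (7/2)·R2: [0, 0, -4, -8, -12, 16]
R4 ← R4 + (2)·R2: [0, 0, -2, -4, -6, 8]
R5 ← R5 + R2: [0, 0, 0, 0, 0, 0]
R4 ← R4 − (1/2)·R3: [0, 0, 0, 0, 0, 0]
Echelon form has 3 nonzero rows, so rank(C) = 3.

3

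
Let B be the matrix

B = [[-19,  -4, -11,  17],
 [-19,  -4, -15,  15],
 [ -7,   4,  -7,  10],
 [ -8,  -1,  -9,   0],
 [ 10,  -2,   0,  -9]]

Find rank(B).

Row reduce to echelon form.
R2 ← R2 − R1: [0, 0, -4, -2]
R3 ← R3 − (7/19)·R1: [0, 104/19, -56/19, 71/19]
R4 ← R4 − (8/19)·R1: [0, 13/19, -83/19, -136/19]
R5 ← R5 + (10/19)·R1: [0, -78/19, -110/19, -1/19]
Swap R2 ↔ R3
R4 ← R4 − (1/8)·R2: [0, 0, -4, -61/8]
R5 ← R5 + (3/4)·R2: [0, 0, -8, 11/4]
R4 ← R4 − R3: [0, 0, 0, -45/8]
R5 ← R5 − (2)·R3: [0, 0, 0, 27/4]
R5 ← R5 + (6/5)·R4: [0, 0, 0, 0]
Echelon form has 4 nonzero rows, so rank(B) = 4.

4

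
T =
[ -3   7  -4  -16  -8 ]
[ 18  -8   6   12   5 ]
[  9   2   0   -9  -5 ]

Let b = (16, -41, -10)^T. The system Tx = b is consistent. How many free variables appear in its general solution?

Row reduce the augmented matrix [T | b].
R2 ← R2 + (6)·R1: [0, 34, -18, -84, -43, 55]
R3 ← R3 + (3)·R1: [0, 23, -12, -57, -29, 38]
R3 ← R3 − (23/34)·R2: [0, 0, 3/17, -3/17, 3/34, 27/34]
The echelon form has 3 nonzero rows, and every pivot lies in the first 5 columns, so rank(T) = rank([T|b]) = 3.
The system is consistent.
Free variables = (unknowns) − (rank) = 5 − 3 = 2.

2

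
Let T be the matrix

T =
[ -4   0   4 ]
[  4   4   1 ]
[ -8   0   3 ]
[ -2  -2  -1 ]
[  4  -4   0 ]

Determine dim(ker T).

0

Row reduce to echelon form.
R2 ← R2 + R1: [0, 4, 5]
R3 ← R3 − (2)·R1: [0, 0, -5]
R4 ← R4 − (1/2)·R1: [0, -2, -3]
R5 ← R5 + R1: [0, -4, 4]
R4 ← R4 + (1/2)·R2: [0, 0, -1/2]
R5 ← R5 + R2: [0, 0, 9]
R4 ← R4 − (1/10)·R3: [0, 0, 0]
R5 ← R5 + (9/5)·R3: [0, 0, 0]
3 nonzero rows, so rank(T) = 3.
T has 3 columns; by rank–nullity, nullity = 3 − 3 = 0.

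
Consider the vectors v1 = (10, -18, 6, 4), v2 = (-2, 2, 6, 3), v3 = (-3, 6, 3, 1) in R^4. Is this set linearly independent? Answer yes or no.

yes

Form the matrix with these vectors as rows and row reduce.
R2 ← R2 + (1/5)·R1: [0, -8/5, 36/5, 19/5]
R3 ← R3 + (3/10)·R1: [0, 3/5, 24/5, 11/5]
R3 ← R3 + (3/8)·R2: [0, 0, 15/2, 29/8]
3 nonzero rows, so the 3 vectors span a space of dimension 3.
Since 3 = 3, the vectors are linearly independent.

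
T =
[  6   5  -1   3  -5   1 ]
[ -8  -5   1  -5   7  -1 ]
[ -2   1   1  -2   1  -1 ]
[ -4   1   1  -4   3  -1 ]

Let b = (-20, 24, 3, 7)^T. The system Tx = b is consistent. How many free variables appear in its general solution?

Row reduce the augmented matrix [T | b].
R2 ← R2 + (4/3)·R1: [0, 5/3, -1/3, -1, 1/3, 1/3, -8/3]
R3 ← R3 + (1/3)·R1: [0, 8/3, 2/3, -1, -2/3, -2/3, -11/3]
R4 ← R4 + (2/3)·R1: [0, 13/3, 1/3, -2, -1/3, -1/3, -19/3]
R3 ← R3 − (8/5)·R2: [0, 0, 6/5, 3/5, -6/5, -6/5, 3/5]
R4 ← R4 − (13/5)·R2: [0, 0, 6/5, 3/5, -6/5, -6/5, 3/5]
R4 ← R4 − R3: [0, 0, 0, 0, 0, 0, 0]
The echelon form has 3 nonzero rows, and every pivot lies in the first 6 columns, so rank(T) = rank([T|b]) = 3.
The system is consistent.
Free variables = (unknowns) − (rank) = 6 − 3 = 3.

3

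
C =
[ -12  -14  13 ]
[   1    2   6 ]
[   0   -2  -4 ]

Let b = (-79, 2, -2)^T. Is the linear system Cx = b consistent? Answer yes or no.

yes

Row reduce the augmented matrix [C | b].
R2 ← R2 + (1/12)·R1: [0, 5/6, 85/12, -55/12]
R3 ← R3 + (12/5)·R2: [0, 0, 13, -13]
The echelon form has 3 nonzero rows, and every pivot lies in the first 3 columns, so rank(C) = rank([C|b]) = 3.
The system is consistent.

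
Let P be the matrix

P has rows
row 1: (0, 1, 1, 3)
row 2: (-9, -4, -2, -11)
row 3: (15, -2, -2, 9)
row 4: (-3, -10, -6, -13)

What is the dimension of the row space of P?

3

Row reduce to echelon form.
Swap R1 ↔ R2
R3 ← R3 + (5/3)·R1: [0, -26/3, -16/3, -28/3]
R4 ← R4 − (1/3)·R1: [0, -26/3, -16/3, -28/3]
R3 ← R3 + (26/3)·R2: [0, 0, 10/3, 50/3]
R4 ← R4 + (26/3)·R2: [0, 0, 10/3, 50/3]
R4 ← R4 − R3: [0, 0, 0, 0]
Echelon form has 3 nonzero rows, so rank(P) = 3.
The row space has dimension equal to the rank: 3.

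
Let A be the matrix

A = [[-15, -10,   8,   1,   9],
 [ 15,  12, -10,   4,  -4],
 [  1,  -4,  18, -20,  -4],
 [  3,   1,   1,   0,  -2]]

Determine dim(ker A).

1

Row reduce to echelon form.
R2 ← R2 + R1: [0, 2, -2, 5, 5]
R3 ← R3 + (1/15)·R1: [0, -14/3, 278/15, -299/15, -17/5]
R4 ← R4 + (1/5)·R1: [0, -1, 13/5, 1/5, -1/5]
R3 ← R3 + (7/3)·R2: [0, 0, 208/15, -124/15, 124/15]
R4 ← R4 + (1/2)·R2: [0, 0, 8/5, 27/10, 23/10]
R4 ← R4 − (3/26)·R3: [0, 0, 0, 95/26, 35/26]
4 nonzero rows, so rank(A) = 4.
A has 5 columns; by rank–nullity, nullity = 5 − 4 = 1.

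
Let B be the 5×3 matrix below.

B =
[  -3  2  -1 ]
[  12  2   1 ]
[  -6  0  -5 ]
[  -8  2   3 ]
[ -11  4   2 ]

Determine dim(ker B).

Row reduce to echelon form.
R2 ← R2 + (4)·R1: [0, 10, -3]
R3 ← R3 − (2)·R1: [0, -4, -3]
R4 ← R4 − (8/3)·R1: [0, -10/3, 17/3]
R5 ← R5 − (11/3)·R1: [0, -10/3, 17/3]
R3 ← R3 + (2/5)·R2: [0, 0, -21/5]
R4 ← R4 + (1/3)·R2: [0, 0, 14/3]
R5 ← R5 + (1/3)·R2: [0, 0, 14/3]
R4 ← R4 + (10/9)·R3: [0, 0, 0]
R5 ← R5 + (10/9)·R3: [0, 0, 0]
3 nonzero rows, so rank(B) = 3.
B has 3 columns; by rank–nullity, nullity = 3 − 3 = 0.

0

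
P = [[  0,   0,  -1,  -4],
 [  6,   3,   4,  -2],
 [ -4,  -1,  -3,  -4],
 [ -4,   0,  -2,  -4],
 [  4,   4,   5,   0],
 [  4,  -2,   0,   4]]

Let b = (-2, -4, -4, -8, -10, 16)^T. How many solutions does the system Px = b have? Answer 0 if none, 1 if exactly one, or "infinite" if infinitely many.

Row reduce the augmented matrix [P | b].
Swap R1 ↔ R2
R3 ← R3 + (2/3)·R1: [0, 1, -1/3, -16/3, -20/3]
R4 ← R4 + (2/3)·R1: [0, 2, 2/3, -16/3, -32/3]
R5 ← R5 − (2/3)·R1: [0, 2, 7/3, 4/3, -22/3]
R6 ← R6 − (2/3)·R1: [0, -4, -8/3, 16/3, 56/3]
Swap R2 ↔ R3
R4 ← R4 − (2)·R2: [0, 0, 4/3, 16/3, 8/3]
R5 ← R5 − (2)·R2: [0, 0, 3, 12, 6]
R6 ← R6 + (4)·R2: [0, 0, -4, -16, -8]
R4 ← R4 + (4/3)·R3: [0, 0, 0, 0, 0]
R5 ← R5 + (3)·R3: [0, 0, 0, 0, 0]
R6 ← R6 − (4)·R3: [0, 0, 0, 0, 0]
The echelon form has 3 nonzero rows, and every pivot lies in the first 4 columns, so rank(P) = rank([P|b]) = 3.
The system is consistent.
rank = 3 < 4 unknowns, so there are infinitely many solutions.

infinite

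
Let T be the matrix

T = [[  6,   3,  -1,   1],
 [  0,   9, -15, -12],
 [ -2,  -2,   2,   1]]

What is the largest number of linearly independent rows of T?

Row reduce to echelon form.
R3 ← R3 + (1/3)·R1: [0, -1, 5/3, 4/3]
R3 ← R3 + (1/9)·R2: [0, 0, 0, 0]
Echelon form has 2 nonzero rows, so rank(T) = 2.
The rank gives the maximum number of linearly independent rows: 2.

2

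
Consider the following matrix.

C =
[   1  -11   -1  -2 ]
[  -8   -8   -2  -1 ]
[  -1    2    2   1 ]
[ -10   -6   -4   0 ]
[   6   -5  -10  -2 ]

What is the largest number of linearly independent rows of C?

4

Row reduce to echelon form.
R2 ← R2 + (8)·R1: [0, -96, -10, -17]
R3 ← R3 + R1: [0, -9, 1, -1]
R4 ← R4 + (10)·R1: [0, -116, -14, -20]
R5 ← R5 − (6)·R1: [0, 61, -4, 10]
R3 ← R3 − (3/32)·R2: [0, 0, 31/16, 19/32]
R4 ← R4 − (29/24)·R2: [0, 0, -23/12, 13/24]
R5 ← R5 + (61/96)·R2: [0, 0, -497/48, -77/96]
R4 ← R4 + (92/93)·R3: [0, 0, 0, 35/31]
R5 ← R5 + (497/93)·R3: [0, 0, 0, 147/62]
R5 ← R5 − (21/10)·R4: [0, 0, 0, 0]
Echelon form has 4 nonzero rows, so rank(C) = 4.
The rank gives the maximum number of linearly independent rows: 4.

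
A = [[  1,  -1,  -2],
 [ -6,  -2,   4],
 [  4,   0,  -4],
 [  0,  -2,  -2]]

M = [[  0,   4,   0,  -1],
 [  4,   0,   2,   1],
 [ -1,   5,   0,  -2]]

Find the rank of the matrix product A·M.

2

First compute AM:
[[ -2,  -6,  -2,   2],
 [-12,  -4,  -4,  -4],
 [  4,  -4,   0,   4],
 [ -6, -10,  -4,   2]]
Now row reduce the product.
R2 ← R2 − (6)·R1: [0, 32, 8, -16]
R3 ← R3 + (2)·R1: [0, -16, -4, 8]
R4 ← R4 − (3)·R1: [0, 8, 2, -4]
R3 ← R3 + (1/2)·R2: [0, 0, 0, 0]
R4 ← R4 − (1/4)·R2: [0, 0, 0, 0]
2 nonzero rows, so rank(AM) = 2.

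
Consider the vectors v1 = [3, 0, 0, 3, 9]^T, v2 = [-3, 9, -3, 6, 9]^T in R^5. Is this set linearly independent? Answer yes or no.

Form the matrix with these vectors as rows and row reduce.
R2 ← R2 + R1: [0, 9, -3, 9, 18]
2 nonzero rows, so the 2 vectors span a space of dimension 2.
Since 2 = 2, the vectors are linearly independent.

yes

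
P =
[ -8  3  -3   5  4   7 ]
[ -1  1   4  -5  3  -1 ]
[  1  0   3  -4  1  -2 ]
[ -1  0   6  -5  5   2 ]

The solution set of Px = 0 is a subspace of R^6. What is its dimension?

3

Row reduce to echelon form.
R2 ← R2 − (1/8)·R1: [0, 5/8, 35/8, -45/8, 5/2, -15/8]
R3 ← R3 + (1/8)·R1: [0, 3/8, 21/8, -27/8, 3/2, -9/8]
R4 ← R4 − (1/8)·R1: [0, -3/8, 51/8, -45/8, 9/2, 9/8]
R3 ← R3 − (3/5)·R2: [0, 0, 0, 0, 0, 0]
R4 ← R4 + (3/5)·R2: [0, 0, 9, -9, 6, 0]
Swap R3 ↔ R4
3 nonzero rows, so rank(P) = 3.
P has 6 columns; by rank–nullity, nullity = 6 − 3 = 3.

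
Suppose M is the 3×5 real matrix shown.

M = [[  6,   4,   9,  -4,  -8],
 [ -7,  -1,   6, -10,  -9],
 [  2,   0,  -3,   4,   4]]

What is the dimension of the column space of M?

2

Row reduce to echelon form.
R2 ← R2 + (7/6)·R1: [0, 11/3, 33/2, -44/3, -55/3]
R3 ← R3 − (1/3)·R1: [0, -4/3, -6, 16/3, 20/3]
R3 ← R3 + (4/11)·R2: [0, 0, 0, 0, 0]
Echelon form has 2 nonzero rows, so rank(M) = 2.
The column space has dimension equal to the rank: 2.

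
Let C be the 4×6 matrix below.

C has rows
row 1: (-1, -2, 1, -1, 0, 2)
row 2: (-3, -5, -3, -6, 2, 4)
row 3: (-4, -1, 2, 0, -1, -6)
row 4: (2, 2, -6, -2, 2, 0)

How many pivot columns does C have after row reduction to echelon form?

3

Row reduce to echelon form.
R2 ← R2 − (3)·R1: [0, 1, -6, -3, 2, -2]
R3 ← R3 − (4)·R1: [0, 7, -2, 4, -1, -14]
R4 ← R4 + (2)·R1: [0, -2, -4, -4, 2, 4]
R3 ← R3 − (7)·R2: [0, 0, 40, 25, -15, 0]
R4 ← R4 + (2)·R2: [0, 0, -16, -10, 6, 0]
R4 ← R4 + (2/5)·R3: [0, 0, 0, 0, 0, 0]
Echelon form has 3 nonzero rows, so rank(C) = 3.
Each nonzero row contributes one pivot column: 3 pivot columns.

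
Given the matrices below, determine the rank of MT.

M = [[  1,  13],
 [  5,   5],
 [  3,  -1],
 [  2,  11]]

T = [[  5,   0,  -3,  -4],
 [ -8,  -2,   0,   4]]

2

First compute MT:
[[-99, -26,  -3,  48],
 [-15, -10, -15,   0],
 [ 23,   2,  -9, -16],
 [-78, -22,  -6,  36]]
Now row reduce the product.
R2 ← R2 − (5/33)·R1: [0, -200/33, -160/11, -80/11]
R3 ← R3 + (23/99)·R1: [0, -400/99, -320/33, -160/33]
R4 ← R4 − (26/33)·R1: [0, -50/33, -40/11, -20/11]
R3 ← R3 − (2/3)·R2: [0, 0, 0, 0]
R4 ← R4 − (1/4)·R2: [0, 0, 0, 0]
2 nonzero rows, so rank(MT) = 2.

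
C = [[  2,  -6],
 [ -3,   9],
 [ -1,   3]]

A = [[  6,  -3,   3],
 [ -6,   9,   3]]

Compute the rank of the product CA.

1

First compute CA:
[[ 48, -60, -12],
 [-72,  90,  18],
 [-24,  30,   6]]
Now row reduce the product.
R2 ← R2 + (3/2)·R1: [0, 0, 0]
R3 ← R3 + (1/2)·R1: [0, 0, 0]
1 nonzero row, so rank(CA) = 1.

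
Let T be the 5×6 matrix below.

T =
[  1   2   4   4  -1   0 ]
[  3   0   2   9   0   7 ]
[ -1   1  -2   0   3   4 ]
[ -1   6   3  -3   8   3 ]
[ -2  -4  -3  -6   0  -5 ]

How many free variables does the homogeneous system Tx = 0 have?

Row reduce to echelon form.
R2 ← R2 − (3)·R1: [0, -6, -10, -3, 3, 7]
R3 ← R3 + R1: [0, 3, 2, 4, 2, 4]
R4 ← R4 + R1: [0, 8, 7, 1, 7, 3]
R5 ← R5 + (2)·R1: [0, 0, 5, 2, -2, -5]
R3 ← R3 + (1/2)·R2: [0, 0, -3, 5/2, 7/2, 15/2]
R4 ← R4 + (4/3)·R2: [0, 0, -19/3, -3, 11, 37/3]
R4 ← R4 − (19/9)·R3: [0, 0, 0, -149/18, 65/18, -7/2]
R5 ← R5 + (5/3)·R3: [0, 0, 0, 37/6, 23/6, 15/2]
R5 ← R5 + (111/149)·R4: [0, 0, 0, 0, 972/149, 729/149]
5 nonzero rows, so rank(T) = 5.
T has 6 columns; by rank–nullity, nullity = 6 − 5 = 1.

1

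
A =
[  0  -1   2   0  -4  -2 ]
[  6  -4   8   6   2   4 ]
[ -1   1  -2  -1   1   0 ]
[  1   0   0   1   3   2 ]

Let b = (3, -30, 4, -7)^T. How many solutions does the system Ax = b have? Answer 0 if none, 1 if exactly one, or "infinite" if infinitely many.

infinite

Row reduce the augmented matrix [A | b].
Swap R1 ↔ R2
R3 ← R3 + (1/6)·R1: [0, 1/3, -2/3, 0, 4/3, 2/3, -1]
R4 ← R4 − (1/6)·R1: [0, 2/3, -4/3, 0, 8/3, 4/3, -2]
R3 ← R3 + (1/3)·R2: [0, 0, 0, 0, 0, 0, 0]
R4 ← R4 + (2/3)·R2: [0, 0, 0, 0, 0, 0, 0]
The echelon form has 2 nonzero rows, and every pivot lies in the first 6 columns, so rank(A) = rank([A|b]) = 2.
The system is consistent.
rank = 2 < 6 unknowns, so there are infinitely many solutions.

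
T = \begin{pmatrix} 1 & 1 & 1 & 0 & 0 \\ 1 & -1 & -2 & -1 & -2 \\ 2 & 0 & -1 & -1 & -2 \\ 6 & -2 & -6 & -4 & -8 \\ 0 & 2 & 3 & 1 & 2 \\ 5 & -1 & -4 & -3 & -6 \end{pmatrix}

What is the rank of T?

2

Row reduce to echelon form.
R2 ← R2 − R1: [0, -2, -3, -1, -2]
R3 ← R3 − (2)·R1: [0, -2, -3, -1, -2]
R4 ← R4 − (6)·R1: [0, -8, -12, -4, -8]
R6 ← R6 − (5)·R1: [0, -6, -9, -3, -6]
R3 ← R3 − R2: [0, 0, 0, 0, 0]
R4 ← R4 − (4)·R2: [0, 0, 0, 0, 0]
R5 ← R5 + R2: [0, 0, 0, 0, 0]
R6 ← R6 − (3)·R2: [0, 0, 0, 0, 0]
Echelon form has 2 nonzero rows, so rank(T) = 2.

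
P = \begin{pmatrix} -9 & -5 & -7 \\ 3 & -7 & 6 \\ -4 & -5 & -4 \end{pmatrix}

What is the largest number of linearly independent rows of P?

Row reduce to echelon form.
R2 ← R2 + (1/3)·R1: [0, -26/3, 11/3]
R3 ← R3 − (4/9)·R1: [0, -25/9, -8/9]
R3 ← R3 − (25/78)·R2: [0, 0, -161/78]
Echelon form has 3 nonzero rows, so rank(P) = 3.
The rank gives the maximum number of linearly independent rows: 3.

3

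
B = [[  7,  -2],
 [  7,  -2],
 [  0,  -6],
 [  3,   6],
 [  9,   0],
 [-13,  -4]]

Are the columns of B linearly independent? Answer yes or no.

Row reduce B to echelon form.
R2 ← R2 − R1: [0, 0]
R4 ← R4 − (3/7)·R1: [0, 48/7]
R5 ← R5 − (9/7)·R1: [0, 18/7]
R6 ← R6 + (13/7)·R1: [0, -54/7]
Swap R2 ↔ R3
R4 ← R4 + (8/7)·R2: [0, 0]
R5 ← R5 + (3/7)·R2: [0, 0]
R6 ← R6 − (9/7)·R2: [0, 0]
2 pivots among 2 columns.
Every column is a pivot column, so the columns are linearly independent.

yes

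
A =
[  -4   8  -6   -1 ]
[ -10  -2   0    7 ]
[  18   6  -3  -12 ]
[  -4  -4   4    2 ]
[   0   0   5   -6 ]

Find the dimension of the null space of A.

Row reduce to echelon form.
R2 ← R2 − (5/2)·R1: [0, -22, 15, 19/2]
R3 ← R3 + (9/2)·R1: [0, 42, -30, -33/2]
R4 ← R4 − R1: [0, -12, 10, 3]
R3 ← R3 + (21/11)·R2: [0, 0, -15/11, 18/11]
R4 ← R4 − (6/11)·R2: [0, 0, 20/11, -24/11]
R4 ← R4 + (4/3)·R3: [0, 0, 0, 0]
R5 ← R5 + (11/3)·R3: [0, 0, 0, 0]
3 nonzero rows, so rank(A) = 3.
A has 4 columns; by rank–nullity, nullity = 4 − 3 = 1.

1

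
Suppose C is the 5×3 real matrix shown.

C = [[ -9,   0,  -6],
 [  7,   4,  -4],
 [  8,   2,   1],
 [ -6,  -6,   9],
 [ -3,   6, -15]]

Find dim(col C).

Row reduce to echelon form.
R2 ← R2 + (7/9)·R1: [0, 4, -26/3]
R3 ← R3 + (8/9)·R1: [0, 2, -13/3]
R4 ← R4 − (2/3)·R1: [0, -6, 13]
R5 ← R5 − (1/3)·R1: [0, 6, -13]
R3 ← R3 − (1/2)·R2: [0, 0, 0]
R4 ← R4 + (3/2)·R2: [0, 0, 0]
R5 ← R5 − (3/2)·R2: [0, 0, 0]
Echelon form has 2 nonzero rows, so rank(C) = 2.
The column space has dimension equal to the rank: 2.

2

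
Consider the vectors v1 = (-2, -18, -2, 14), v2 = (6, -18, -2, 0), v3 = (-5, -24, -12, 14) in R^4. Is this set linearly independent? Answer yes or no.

yes

Form the matrix with these vectors as rows and row reduce.
R2 ← R2 + (3)·R1: [0, -72, -8, 42]
R3 ← R3 − (5/2)·R1: [0, 21, -7, -21]
R3 ← R3 + (7/24)·R2: [0, 0, -28/3, -35/4]
3 nonzero rows, so the 3 vectors span a space of dimension 3.
Since 3 = 3, the vectors are linearly independent.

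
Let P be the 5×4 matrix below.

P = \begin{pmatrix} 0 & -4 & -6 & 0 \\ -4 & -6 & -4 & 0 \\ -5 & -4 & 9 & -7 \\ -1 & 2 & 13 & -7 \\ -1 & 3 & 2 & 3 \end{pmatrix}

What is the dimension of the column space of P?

Row reduce to echelon form.
Swap R1 ↔ R2
R3 ← R3 − (5/4)·R1: [0, 7/2, 14, -7]
R4 ← R4 − (1/4)·R1: [0, 7/2, 14, -7]
R5 ← R5 − (1/4)·R1: [0, 9/2, 3, 3]
R3 ← R3 + (7/8)·R2: [0, 0, 35/4, -7]
R4 ← R4 + (7/8)·R2: [0, 0, 35/4, -7]
R5 ← R5 + (9/8)·R2: [0, 0, -15/4, 3]
R4 ← R4 − R3: [0, 0, 0, 0]
R5 ← R5 + (3/7)·R3: [0, 0, 0, 0]
Echelon form has 3 nonzero rows, so rank(P) = 3.
The column space has dimension equal to the rank: 3.

3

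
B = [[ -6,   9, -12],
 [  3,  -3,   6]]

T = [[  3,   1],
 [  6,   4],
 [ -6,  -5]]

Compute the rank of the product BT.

2

First compute BT:
[[108,  90],
 [-45, -39]]
Now row reduce the product.
R2 ← R2 + (5/12)·R1: [0, -3/2]
2 nonzero rows, so rank(BT) = 2.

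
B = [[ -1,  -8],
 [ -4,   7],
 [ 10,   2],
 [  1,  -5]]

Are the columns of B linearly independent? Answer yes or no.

Row reduce B to echelon form.
R2 ← R2 − (4)·R1: [0, 39]
R3 ← R3 + (10)·R1: [0, -78]
R4 ← R4 + R1: [0, -13]
R3 ← R3 + (2)·R2: [0, 0]
R4 ← R4 + (1/3)·R2: [0, 0]
2 pivots among 2 columns.
Every column is a pivot column, so the columns are linearly independent.

yes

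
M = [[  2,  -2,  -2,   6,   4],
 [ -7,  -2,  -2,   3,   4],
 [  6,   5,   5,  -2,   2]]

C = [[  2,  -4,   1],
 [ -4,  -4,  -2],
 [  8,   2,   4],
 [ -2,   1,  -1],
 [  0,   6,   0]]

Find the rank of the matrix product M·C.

2

First compute MC:
[[-16,  26,  -8],
 [-28,  59, -14],
 [ 36, -24,  18]]
Now row reduce the product.
R2 ← R2 − (7/4)·R1: [0, 27/2, 0]
R3 ← R3 + (9/4)·R1: [0, 69/2, 0]
R3 ← R3 − (23/9)·R2: [0, 0, 0]
2 nonzero rows, so rank(MC) = 2.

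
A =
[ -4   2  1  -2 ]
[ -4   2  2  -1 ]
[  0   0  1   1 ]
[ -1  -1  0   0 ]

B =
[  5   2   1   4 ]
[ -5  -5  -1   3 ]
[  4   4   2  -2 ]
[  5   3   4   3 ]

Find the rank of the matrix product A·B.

First compute AB:
[[-36, -20, -12, -18],
 [-27, -13,  -6, -17],
 [  9,   7,   6,   1],
 [  0,   3,   0,  -7]]
Now row reduce the product.
R2 ← R2 − (3/4)·R1: [0, 2, 3, -7/2]
R3 ← R3 + (1/4)·R1: [0, 2, 3, -7/2]
R3 ← R3 − R2: [0, 0, 0, 0]
R4 ← R4 − (3/2)·R2: [0, 0, -9/2, -7/4]
Swap R3 ↔ R4
3 nonzero rows, so rank(AB) = 3.

3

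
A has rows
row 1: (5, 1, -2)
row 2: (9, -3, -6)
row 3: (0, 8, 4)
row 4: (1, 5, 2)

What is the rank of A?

Row reduce to echelon form.
R2 ← R2 − (9/5)·R1: [0, -24/5, -12/5]
R4 ← R4 − (1/5)·R1: [0, 24/5, 12/5]
R3 ← R3 + (5/3)·R2: [0, 0, 0]
R4 ← R4 + R2: [0, 0, 0]
Echelon form has 2 nonzero rows, so rank(A) = 2.

2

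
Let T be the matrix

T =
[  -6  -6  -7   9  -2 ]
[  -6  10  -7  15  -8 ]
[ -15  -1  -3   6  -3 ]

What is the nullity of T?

2

Row reduce to echelon form.
R2 ← R2 − R1: [0, 16, 0, 6, -6]
R3 ← R3 − (5/2)·R1: [0, 14, 29/2, -33/2, 2]
R3 ← R3 − (7/8)·R2: [0, 0, 29/2, -87/4, 29/4]
3 nonzero rows, so rank(T) = 3.
T has 5 columns; by rank–nullity, nullity = 5 − 3 = 2.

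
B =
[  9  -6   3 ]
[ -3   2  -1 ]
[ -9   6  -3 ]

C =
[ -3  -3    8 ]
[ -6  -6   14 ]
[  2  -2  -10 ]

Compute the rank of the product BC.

1

First compute BC:
[[ 15,   3, -42],
 [ -5,  -1,  14],
 [-15,  -3,  42]]
Now row reduce the product.
R2 ← R2 + (1/3)·R1: [0, 0, 0]
R3 ← R3 + R1: [0, 0, 0]
1 nonzero row, so rank(BC) = 1.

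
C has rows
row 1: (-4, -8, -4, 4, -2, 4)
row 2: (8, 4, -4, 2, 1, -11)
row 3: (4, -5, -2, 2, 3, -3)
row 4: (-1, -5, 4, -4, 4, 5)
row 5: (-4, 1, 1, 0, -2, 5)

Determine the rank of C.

5

Row reduce to echelon form.
R2 ← R2 + (2)·R1: [0, -12, -12, 10, -3, -3]
R3 ← R3 + R1: [0, -13, -6, 6, 1, 1]
R4 ← R4 − (1/4)·R1: [0, -3, 5, -5, 9/2, 4]
R5 ← R5 − R1: [0, 9, 5, -4, 0, 1]
R3 ← R3 − (13/12)·R2: [0, 0, 7, -29/6, 17/4, 17/4]
R4 ← R4 − (1/4)·R2: [0, 0, 8, -15/2, 21/4, 19/4]
R5 ← R5 + (3/4)·R2: [0, 0, -4, 7/2, -9/4, -5/4]
R4 ← R4 − (8/7)·R3: [0, 0, 0, -83/42, 11/28, -3/28]
R5 ← R5 + (4/7)·R3: [0, 0, 0, 31/42, 5/28, 33/28]
R5 ← R5 + (31/83)·R4: [0, 0, 0, 0, 27/83, 189/166]
Echelon form has 5 nonzero rows, so rank(C) = 5.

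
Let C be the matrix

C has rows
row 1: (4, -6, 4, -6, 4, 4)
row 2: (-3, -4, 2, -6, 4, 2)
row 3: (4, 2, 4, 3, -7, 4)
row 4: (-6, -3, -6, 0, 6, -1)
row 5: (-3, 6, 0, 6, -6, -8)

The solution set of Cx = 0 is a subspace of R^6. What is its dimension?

Row reduce to echelon form.
R2 ← R2 + (3/4)·R1: [0, -17/2, 5, -21/2, 7, 5]
R3 ← R3 − R1: [0, 8, 0, 9, -11, 0]
R4 ← R4 + (3/2)·R1: [0, -12, 0, -9, 12, 5]
R5 ← R5 + (3/4)·R1: [0, 3/2, 3, 3/2, -3, -5]
R3 ← R3 + (16/17)·R2: [0, 0, 80/17, -15/17, -75/17, 80/17]
R4 ← R4 − (24/17)·R2: [0, 0, -120/17, 99/17, 36/17, -35/17]
R5 ← R5 + (3/17)·R2: [0, 0, 66/17, -6/17, -30/17, -70/17]
R4 ← R4 + (3/2)·R3: [0, 0, 0, 9/2, -9/2, 5]
R5 ← R5 − (33/40)·R3: [0, 0, 0, 3/8, 15/8, -8]
R5 ← R5 − (1/12)·R4: [0, 0, 0, 0, 9/4, -101/12]
5 nonzero rows, so rank(C) = 5.
C has 6 columns; by rank–nullity, nullity = 6 − 5 = 1.

1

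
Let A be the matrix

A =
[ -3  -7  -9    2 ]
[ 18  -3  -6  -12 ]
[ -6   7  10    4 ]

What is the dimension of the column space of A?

Row reduce to echelon form.
R2 ← R2 + (6)·R1: [0, -45, -60, 0]
R3 ← R3 − (2)·R1: [0, 21, 28, 0]
R3 ← R3 + (7/15)·R2: [0, 0, 0, 0]
Echelon form has 2 nonzero rows, so rank(A) = 2.
The column space has dimension equal to the rank: 2.

2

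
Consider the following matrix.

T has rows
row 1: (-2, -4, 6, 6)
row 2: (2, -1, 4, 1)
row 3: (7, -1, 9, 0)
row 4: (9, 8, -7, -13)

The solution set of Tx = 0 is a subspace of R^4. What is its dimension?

2

Row reduce to echelon form.
R2 ← R2 + R1: [0, -5, 10, 7]
R3 ← R3 + (7/2)·R1: [0, -15, 30, 21]
R4 ← R4 + (9/2)·R1: [0, -10, 20, 14]
R3 ← R3 − (3)·R2: [0, 0, 0, 0]
R4 ← R4 − (2)·R2: [0, 0, 0, 0]
2 nonzero rows, so rank(T) = 2.
T has 4 columns; by rank–nullity, nullity = 4 − 2 = 2.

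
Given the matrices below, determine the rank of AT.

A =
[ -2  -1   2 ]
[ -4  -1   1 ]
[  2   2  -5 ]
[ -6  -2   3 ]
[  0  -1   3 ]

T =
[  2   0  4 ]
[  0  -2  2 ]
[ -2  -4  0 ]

First compute AT:
[[ -8,  -6, -10],
 [-10,  -2, -18],
 [ 14,  16,  12],
 [-18,  -8, -28],
 [ -6, -10,  -2]]
Now row reduce the product.
R2 ← R2 − (5/4)·R1: [0, 11/2, -11/2]
R3 ← R3 + (7/4)·R1: [0, 11/2, -11/2]
R4 ← R4 − (9/4)·R1: [0, 11/2, -11/2]
R5 ← R5 − (3/4)·R1: [0, -11/2, 11/2]
R3 ← R3 − R2: [0, 0, 0]
R4 ← R4 − R2: [0, 0, 0]
R5 ← R5 + R2: [0, 0, 0]
2 nonzero rows, so rank(AT) = 2.

2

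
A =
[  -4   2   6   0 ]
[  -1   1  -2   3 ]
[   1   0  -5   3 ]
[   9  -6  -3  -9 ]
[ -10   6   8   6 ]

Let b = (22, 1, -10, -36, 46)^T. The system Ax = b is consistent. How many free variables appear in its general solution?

2

Row reduce the augmented matrix [A | b].
R2 ← R2 − (1/4)·R1: [0, 1/2, -7/2, 3, -9/2]
R3 ← R3 + (1/4)·R1: [0, 1/2, -7/2, 3, -9/2]
R4 ← R4 + (9/4)·R1: [0, -3/2, 21/2, -9, 27/2]
R5 ← R5 − (5/2)·R1: [0, 1, -7, 6, -9]
R3 ← R3 − R2: [0, 0, 0, 0, 0]
R4 ← R4 + (3)·R2: [0, 0, 0, 0, 0]
R5 ← R5 − (2)·R2: [0, 0, 0, 0, 0]
The echelon form has 2 nonzero rows, and every pivot lies in the first 4 columns, so rank(A) = rank([A|b]) = 2.
The system is consistent.
Free variables = (unknowns) − (rank) = 4 − 2 = 2.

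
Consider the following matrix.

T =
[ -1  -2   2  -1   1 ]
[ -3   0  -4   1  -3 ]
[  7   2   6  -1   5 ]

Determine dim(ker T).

Row reduce to echelon form.
R2 ← R2 − (3)·R1: [0, 6, -10, 4, -6]
R3 ← R3 + (7)·R1: [0, -12, 20, -8, 12]
R3 ← R3 + (2)·R2: [0, 0, 0, 0, 0]
2 nonzero rows, so rank(T) = 2.
T has 5 columns; by rank–nullity, nullity = 5 − 2 = 3.

3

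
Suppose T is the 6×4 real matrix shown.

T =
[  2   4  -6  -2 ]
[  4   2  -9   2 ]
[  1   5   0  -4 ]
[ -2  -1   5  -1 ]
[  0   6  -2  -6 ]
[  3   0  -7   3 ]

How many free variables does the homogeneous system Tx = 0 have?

Row reduce to echelon form.
R2 ← R2 − (2)·R1: [0, -6, 3, 6]
R3 ← R3 − (1/2)·R1: [0, 3, 3, -3]
R4 ← R4 + R1: [0, 3, -1, -3]
R6 ← R6 − (3/2)·R1: [0, -6, 2, 6]
R3 ← R3 + (1/2)·R2: [0, 0, 9/2, 0]
R4 ← R4 + (1/2)·R2: [0, 0, 1/2, 0]
R5 ← R5 + R2: [0, 0, 1, 0]
R6 ← R6 − R2: [0, 0, -1, 0]
R4 ← R4 − (1/9)·R3: [0, 0, 0, 0]
R5 ← R5 − (2/9)·R3: [0, 0, 0, 0]
R6 ← R6 + (2/9)·R3: [0, 0, 0, 0]
3 nonzero rows, so rank(T) = 3.
T has 4 columns; by rank–nullity, nullity = 4 − 3 = 1.

1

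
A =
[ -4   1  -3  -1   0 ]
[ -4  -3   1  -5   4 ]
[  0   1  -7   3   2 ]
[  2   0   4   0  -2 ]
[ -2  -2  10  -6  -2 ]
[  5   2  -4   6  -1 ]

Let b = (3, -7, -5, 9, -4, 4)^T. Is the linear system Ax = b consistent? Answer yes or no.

Row reduce the augmented matrix [A | b].
R2 ← R2 − R1: [0, -4, 4, -4, 4, -10]
R4 ← R4 + (1/2)·R1: [0, 1/2, 5/2, -1/2, -2, 21/2]
R5 ← R5 − (1/2)·R1: [0, -5/2, 23/2, -11/2, -2, -11/2]
R6 ← R6 + (5/4)·R1: [0, 13/4, -31/4, 19/4, -1, 31/4]
R3 ← R3 + (1/4)·R2: [0, 0, -6, 2, 3, -15/2]
R4 ← R4 + (1/8)·R2: [0, 0, 3, -1, -3/2, 37/4]
R5 ← R5 − (5/8)·R2: [0, 0, 9, -3, -9/2, 3/4]
R6 ← R6 + (13/16)·R2: [0, 0, -9/2, 3/2, 9/4, -3/8]
R4 ← R4 + (1/2)·R3: [0, 0, 0, 0, 0, 11/2]
R5 ← R5 + (3/2)·R3: [0, 0, 0, 0, 0, -21/2]
R6 ← R6 − (3/4)·R3: [0, 0, 0, 0, 0, 21/4]
R5 ← R5 + (21/11)·R4: [0, 0, 0, 0, 0, 0]
R6 ← R6 − (21/22)·R4: [0, 0, 0, 0, 0, 0]
The echelon form has 4 nonzero rows; the last pivot sits in the augmented column, so rank(A) = 3 but rank([A|b]) = 4.
Since the ranks differ, the system is inconsistent.

no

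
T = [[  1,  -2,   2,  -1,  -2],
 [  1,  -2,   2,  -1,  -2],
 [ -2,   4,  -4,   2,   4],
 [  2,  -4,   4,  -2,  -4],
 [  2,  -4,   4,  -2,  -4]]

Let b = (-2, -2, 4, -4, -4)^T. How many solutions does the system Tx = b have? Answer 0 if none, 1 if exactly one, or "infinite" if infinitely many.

infinite

Row reduce the augmented matrix [T | b].
R2 ← R2 − R1: [0, 0, 0, 0, 0, 0]
R3 ← R3 + (2)·R1: [0, 0, 0, 0, 0, 0]
R4 ← R4 − (2)·R1: [0, 0, 0, 0, 0, 0]
R5 ← R5 − (2)·R1: [0, 0, 0, 0, 0, 0]
The echelon form has 1 nonzero rows, and every pivot lies in the first 5 columns, so rank(T) = rank([T|b]) = 1.
The system is consistent.
rank = 1 < 5 unknowns, so there are infinitely many solutions.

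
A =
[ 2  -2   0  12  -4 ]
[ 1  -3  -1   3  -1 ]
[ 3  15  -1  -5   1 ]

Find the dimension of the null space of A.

Row reduce to echelon form.
R2 ← R2 − (1/2)·R1: [0, -2, -1, -3, 1]
R3 ← R3 − (3/2)·R1: [0, 18, -1, -23, 7]
R3 ← R3 + (9)·R2: [0, 0, -10, -50, 16]
3 nonzero rows, so rank(A) = 3.
A has 5 columns; by rank–nullity, nullity = 5 − 3 = 2.

2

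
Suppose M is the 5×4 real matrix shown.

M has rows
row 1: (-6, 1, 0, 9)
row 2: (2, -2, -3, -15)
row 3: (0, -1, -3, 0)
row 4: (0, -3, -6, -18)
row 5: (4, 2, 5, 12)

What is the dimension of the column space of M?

Row reduce to echelon form.
R2 ← R2 + (1/3)·R1: [0, -5/3, -3, -12]
R5 ← R5 + (2/3)·R1: [0, 8/3, 5, 18]
R3 ← R3 − (3/5)·R2: [0, 0, -6/5, 36/5]
R4 ← R4 − (9/5)·R2: [0, 0, -3/5, 18/5]
R5 ← R5 + (8/5)·R2: [0, 0, 1/5, -6/5]
R4 ← R4 − (1/2)·R3: [0, 0, 0, 0]
R5 ← R5 + (1/6)·R3: [0, 0, 0, 0]
Echelon form has 3 nonzero rows, so rank(M) = 3.
The column space has dimension equal to the rank: 3.

3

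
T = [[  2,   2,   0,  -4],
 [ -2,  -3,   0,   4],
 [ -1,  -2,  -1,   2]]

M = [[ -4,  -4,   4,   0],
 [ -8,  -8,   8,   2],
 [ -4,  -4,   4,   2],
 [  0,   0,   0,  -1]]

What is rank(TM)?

First compute TM:
[[-24, -24,  24,   8],
 [ 32,  32, -32, -10],
 [ 24,  24, -24,  -8]]
Now row reduce the product.
R2 ← R2 + (4/3)·R1: [0, 0, 0, 2/3]
R3 ← R3 + R1: [0, 0, 0, 0]
2 nonzero rows, so rank(TM) = 2.

2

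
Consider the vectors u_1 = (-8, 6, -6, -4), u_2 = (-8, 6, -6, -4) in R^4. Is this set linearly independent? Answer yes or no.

Form the matrix with these vectors as rows and row reduce.
R2 ← R2 − R1: [0, 0, 0, 0]
1 nonzero row, so the 2 vectors span a space of dimension 1.
Since 1 < 2, the vectors are linearly dependent.

no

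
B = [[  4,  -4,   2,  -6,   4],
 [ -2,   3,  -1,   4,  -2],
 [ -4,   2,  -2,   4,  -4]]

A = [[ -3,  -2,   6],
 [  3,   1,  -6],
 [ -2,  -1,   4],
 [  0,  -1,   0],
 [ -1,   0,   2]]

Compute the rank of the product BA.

2

First compute BA:
[[-32,  -8,  64],
 [ 19,   4, -38],
 [ 26,   8, -52]]
Now row reduce the product.
R2 ← R2 + (19/32)·R1: [0, -3/4, 0]
R3 ← R3 + (13/16)·R1: [0, 3/2, 0]
R3 ← R3 + (2)·R2: [0, 0, 0]
2 nonzero rows, so rank(BA) = 2.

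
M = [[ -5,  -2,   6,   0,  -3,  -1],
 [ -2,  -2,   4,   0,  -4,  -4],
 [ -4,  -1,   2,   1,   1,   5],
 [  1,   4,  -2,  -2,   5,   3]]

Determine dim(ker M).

3

Row reduce to echelon form.
R2 ← R2 − (2/5)·R1: [0, -6/5, 8/5, 0, -14/5, -18/5]
R3 ← R3 − (4/5)·R1: [0, 3/5, -14/5, 1, 17/5, 29/5]
R4 ← R4 + (1/5)·R1: [0, 18/5, -4/5, -2, 22/5, 14/5]
R3 ← R3 + (1/2)·R2: [0, 0, -2, 1, 2, 4]
R4 ← R4 + (3)·R2: [0, 0, 4, -2, -4, -8]
R4 ← R4 + (2)·R3: [0, 0, 0, 0, 0, 0]
3 nonzero rows, so rank(M) = 3.
M has 6 columns; by rank–nullity, nullity = 6 − 3 = 3.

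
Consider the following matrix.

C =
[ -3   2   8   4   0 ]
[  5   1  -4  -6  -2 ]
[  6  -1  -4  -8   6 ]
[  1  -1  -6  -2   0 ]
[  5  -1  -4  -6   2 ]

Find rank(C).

4

Row reduce to echelon form.
R2 ← R2 + (5/3)·R1: [0, 13/3, 28/3, 2/3, -2]
R3 ← R3 + (2)·R1: [0, 3, 12, 0, 6]
R4 ← R4 + (1/3)·R1: [0, -1/3, -10/3, -2/3, 0]
R5 ← R5 + (5/3)·R1: [0, 7/3, 28/3, 2/3, 2]
R3 ← R3 − (9/13)·R2: [0, 0, 72/13, -6/13, 96/13]
R4 ← R4 + (1/13)·R2: [0, 0, -34/13, -8/13, -2/13]
R5 ← R5 − (7/13)·R2: [0, 0, 56/13, 4/13, 40/13]
R4 ← R4 + (17/36)·R3: [0, 0, 0, -5/6, 10/3]
R5 ← R5 − (7/9)·R3: [0, 0, 0, 2/3, -8/3]
R5 ← R5 + (4/5)·R4: [0, 0, 0, 0, 0]
Echelon form has 4 nonzero rows, so rank(C) = 4.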